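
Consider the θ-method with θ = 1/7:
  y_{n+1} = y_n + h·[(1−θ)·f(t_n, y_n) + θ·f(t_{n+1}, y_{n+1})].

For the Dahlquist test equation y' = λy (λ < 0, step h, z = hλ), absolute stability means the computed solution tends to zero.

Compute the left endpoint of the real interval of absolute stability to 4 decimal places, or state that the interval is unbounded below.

left endpoint -2.8000.

On y'=λy, z=hλ:
  y_{n+1} = y_n + z·[6/7·y_n + 1/7·y_{n+1}] ⇒ (1 − 1/7z)y_{n+1} = (1 + 6/7z)y_n
  Hence R(z) = (1 + 6/7z)/(1 − 1/7z).

Boundary: |R(x)|=1, x<0.
x=-0.85: |R|=0.2420
R=−1: 1+6/7x = −1+1/7x ⇒ -5/7x=2 ⇒ x=2/(-5/7)=-2.8000
Confirm numerically:
  x=-2.472: |R|=0.82686 <1
  x=-2.126: |R|=0.63073 <1
  x=-1.426: |R|=0.18467 <1
  x=-3.238: |R|=1.21391 >1
  x=-2.937: |R|=1.06893 >1
Interval (-2.8000, 0).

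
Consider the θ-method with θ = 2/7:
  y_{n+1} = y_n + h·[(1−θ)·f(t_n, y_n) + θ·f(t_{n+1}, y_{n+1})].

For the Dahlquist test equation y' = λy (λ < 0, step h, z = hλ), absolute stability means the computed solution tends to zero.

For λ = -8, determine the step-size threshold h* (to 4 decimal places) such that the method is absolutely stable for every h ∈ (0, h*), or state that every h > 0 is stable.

(-4.6667,0); λ=-8 ⇒ h* = (14/3)/8 = 0.5833.

Test eqn y'=λy, z=hλ:
  y_{n+1} = y_n + z·[5/7·y_n + 2/7·y_{n+1}] ⇒ (1 − 2/7z)y_{n+1} = (1 + 5/7z)y_n
  R(z) = (1 + 5/7z)/(1 − 2/7z).

Need |R(x)|<1, x<0.
x=-0.38: |R|=0.6572
R=−1: 1+5/7x = −1+2/7x ⇒ -3/7x=2 ⇒ x=2/(-3/7)=-4.6667
Confirm numerically:
  x=-4.212: |R|=0.91157 <1
  x=-2.502: |R|=0.45901 <1
  x=-2.251: |R|=0.36994 <1
  x=-5.055: |R|=1.06809 >1
  x=-5.000: |R|=1.05882 >1
  x=-4.958: |R|=1.05167 >1
So |R|<1 on (-4.6667, 0).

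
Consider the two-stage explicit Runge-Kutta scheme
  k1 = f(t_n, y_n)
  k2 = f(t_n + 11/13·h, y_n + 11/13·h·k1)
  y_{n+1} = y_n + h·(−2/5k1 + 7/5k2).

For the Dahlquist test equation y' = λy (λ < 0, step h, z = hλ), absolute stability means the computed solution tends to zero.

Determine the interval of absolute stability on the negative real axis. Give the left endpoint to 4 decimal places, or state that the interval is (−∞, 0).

With y'=λy (z=hλ):
  k1=λy_n ⇒ h·k1=z·y_n;  k2=λ(1+11/13z)y_n ⇒ h·k2=z(1+11/13z)y_n
  y_{n+1}/y_n = 1 − 2/5z + 7/5z(1+11/13z) = 1 + z + 77/65z²
  ⇒ R(z) = 1 + z + 77/65z².

Boundary: |R(x)|=1, x<0.
x=-0.79: |R|=0.9493
R=1: x+77/65x²=0 ⇒ x=−65/77=-0.8442; min R=1−1/(4·77/65)=0.7890>−1
Confirm numerically:
  x=-0.810: |R|=0.96723 <1
  x=-0.641: |R|=0.84574 <1
  x=-0.465: |R|=0.79114 <1
  x=-0.382: |R|=0.79086 <1
  x=-1.275: |R|=1.65074 >1
  x=-1.165: |R|=1.44279 >1
Interval (-0.8442, 0).

z∈(-0.8442,0).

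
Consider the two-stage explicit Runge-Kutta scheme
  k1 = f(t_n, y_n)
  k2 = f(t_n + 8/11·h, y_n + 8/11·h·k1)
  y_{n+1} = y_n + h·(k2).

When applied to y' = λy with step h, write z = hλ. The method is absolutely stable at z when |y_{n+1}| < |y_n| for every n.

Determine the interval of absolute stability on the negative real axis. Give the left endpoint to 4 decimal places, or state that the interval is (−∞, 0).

(-1.3750, 0).

Test eqn y'=λy, z=hλ:
  k1=λy_n ⇒ h·k1=z·y_n;  k2=λ(1+8/11z)y_n ⇒ h·k2=z(1+8/11z)y_n
  y_{n+1}/y_n = 1 + z(1+8/11z) = 1 + z + 8/11z²
  ⇒ R(z) = 1 + z + 8/11z².

Need |R(x)|<1, x<0.
x=-1.38: |R|=1.0050
R=1: x+8/11x²=0 ⇒ x=−11/8=-1.3750; min R=1−1/(4·8/11)=0.6562>−1
Confirm numerically:
  x=-0.929: |R|=0.69867 <1
  x=-0.901: |R|=0.68940 <1
  x=-0.814: |R|=0.66789 <1
  x=-0.710: |R|=0.65662 <1
  x=-1.487: |R|=1.12112 >1
  x=-1.401: |R|=1.02649 >1
Stable set (-1.3750, 0).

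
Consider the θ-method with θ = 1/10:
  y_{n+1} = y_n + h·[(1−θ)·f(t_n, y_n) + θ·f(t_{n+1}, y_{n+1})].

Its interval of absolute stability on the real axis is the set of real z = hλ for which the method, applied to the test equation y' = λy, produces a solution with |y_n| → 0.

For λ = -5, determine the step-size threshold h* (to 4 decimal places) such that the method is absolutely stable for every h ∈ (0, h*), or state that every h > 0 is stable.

Set f=λy, z=hλ:
  y_{n+1} = y_n + z·[9/10·y_n + 1/10·y_{n+1}] ⇒ (1 − 1/10z)y_{n+1} = (1 + 9/10z)y_n
  so R(z) = (1 + 9/10z)/(1 − 1/10z).

Boundary: |R(x)|=1, x<0.
x=-1.72: |R|=0.4676
R=−1: 1+9/10x = −1+1/10x ⇒ -4/5x=2 ⇒ x=2/(-4/5)=-2.5000
Confirm numerically:
  x=-2.392: |R|=0.93028 <1
  x=-2.245: |R|=0.83340 <1
  x=-2.150: |R|=0.76955 <1
  x=-1.732: |R|=0.47630 <1
  x=-3.076: |R|=1.35240 >1
  x=-2.926: |R|=1.26365 >1
Stable set (-2.5000, 0).

(-2.5000,0); λ=-5 ⇒ h* = (5/2)/5 = 0.5000.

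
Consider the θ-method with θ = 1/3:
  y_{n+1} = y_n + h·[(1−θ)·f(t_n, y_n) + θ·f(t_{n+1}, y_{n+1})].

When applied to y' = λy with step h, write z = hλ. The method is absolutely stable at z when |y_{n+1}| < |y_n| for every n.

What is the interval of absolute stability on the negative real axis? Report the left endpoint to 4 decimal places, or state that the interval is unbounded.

z∈(-6.0000,0).

Test eqn y'=λy, z=hλ:
  y_{n+1} = y_n + z·[2/3·y_n + 1/3·y_{n+1}] ⇒ (1 − 1/3z)y_{n+1} = (1 + 2/3z)y_n
  ⇒ R(z) = (1 + 2/3z)/(1 − 1/3z).

Find x<0 with |R(x)|<1.
x=-1.56: |R|=0.0263
R=−1: 1+2/3x = −1+1/3x ⇒ -1/3x=2 ⇒ x=2/(-1/3)=-6.0000
Confirm numerically:
  x=-5.395: |R|=0.92793 <1
  x=-5.237: |R|=0.90737 <1
  x=-4.212: |R|=0.75208 <1
  x=-6.432: |R|=1.04580 >1
  x=-6.381: |R|=1.04061 >1
  x=-6.256: |R|=1.02766 >1
So |R|<1 on (-6.0000, 0).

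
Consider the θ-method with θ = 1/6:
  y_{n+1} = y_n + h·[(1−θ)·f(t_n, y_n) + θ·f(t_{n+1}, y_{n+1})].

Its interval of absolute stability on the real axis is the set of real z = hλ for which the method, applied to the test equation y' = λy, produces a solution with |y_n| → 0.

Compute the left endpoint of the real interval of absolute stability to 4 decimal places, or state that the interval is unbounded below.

On y'=λy, z=hλ:
  y_{n+1} = y_n + z·[5/6·y_n + 1/6·y_{n+1}] ⇒ (1 − 1/6z)y_{n+1} = (1 + 5/6z)y_n
  so R(z) = (1 + 5/6z)/(1 − 1/6z).

Boundary: |R(x)|=1, x<0.
x=-1.09: |R|=0.0776
R=−1: 1+5/6x = −1+1/6x ⇒ -2/3x=2 ⇒ x=2/(-2/3)=-3.0000
Confirm numerically:
  x=-2.552: |R|=0.79046 <1
  x=-2.459: |R|=0.74418 <1
  x=-2.369: |R|=0.69841 <1
  x=-1.688: |R|=0.31738 <1
  x=-3.444: |R|=1.18806 >1
  x=-3.424: |R|=1.17997 >1
  x=-3.334: |R|=1.14313 >1
Stable set (-3.0000, 0).

left endpoint -3.0000.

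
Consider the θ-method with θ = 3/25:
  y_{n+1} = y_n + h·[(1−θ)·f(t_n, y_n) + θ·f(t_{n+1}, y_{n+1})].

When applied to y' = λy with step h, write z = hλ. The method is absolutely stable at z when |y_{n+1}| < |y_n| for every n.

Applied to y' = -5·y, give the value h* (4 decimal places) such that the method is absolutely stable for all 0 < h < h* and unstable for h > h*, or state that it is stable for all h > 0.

(-2.6316,0); λ=-5 ⇒ h* = (50/19)/5 = 0.5263.

Test eqn y'=λy, z=hλ:
  y_{n+1} = y_n + z·[22/25·y_n + 3/25·y_{n+1}] ⇒ (1 − 3/25z)y_{n+1} = (1 + 22/25z)y_n
  Hence R(z) = (1 + 22/25z)/(1 − 3/25z).

Boundary: |R(x)|=1, x<0.
x=-1.45: |R|=0.2351
R=−1: 1+22/25x = −1+3/25x ⇒ -19/25x=2 ⇒ x=2/(-19/25)=-2.6316
Confirm numerically:
  x=-2.527: |R|=0.93901 <1
  x=-2.394: |R|=0.85974 <1
  x=-1.933: |R|=0.56904 <1
  x=-1.274: |R|=0.10506 <1
  x=-3.106: |R|=1.26266 >1
  x=-3.015: |R|=1.21398 >1
  x=-2.816: |R|=1.10476 >1
So |R|<1 on (-2.6316, 0).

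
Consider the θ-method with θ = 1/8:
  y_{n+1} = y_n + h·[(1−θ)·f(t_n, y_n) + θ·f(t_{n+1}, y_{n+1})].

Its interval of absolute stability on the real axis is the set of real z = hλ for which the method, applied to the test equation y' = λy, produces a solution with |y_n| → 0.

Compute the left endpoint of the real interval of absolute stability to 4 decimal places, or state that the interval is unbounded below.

Set f=λy, z=hλ:
  y_{n+1} = y_n + z·[7/8·y_n + 1/8·y_{n+1}] ⇒ (1 − 1/8z)y_{n+1} = (1 + 7/8z)y_n
  ⇒ R(z) = (1 + 7/8z)/(1 − 1/8z).

Find x<0 with |R(x)|<1.
x=-0.4: |R|=0.6190
R=−1: 1+7/8x = −1+1/8x ⇒ -3/4x=2 ⇒ x=2/(-3/4)=-2.6667
Confirm numerically:
  x=-1.944: |R|=0.56396 <1
  x=-1.586: |R|=0.32360 <1
  x=-1.553: |R|=0.30053 <1
  x=-1.136: |R|=0.00525 <1
  x=-3.196: |R|=1.28367 >1
  x=-2.844: |R|=1.09812 >1
Interval (-2.6667, 0).

left endpoint -2.6667.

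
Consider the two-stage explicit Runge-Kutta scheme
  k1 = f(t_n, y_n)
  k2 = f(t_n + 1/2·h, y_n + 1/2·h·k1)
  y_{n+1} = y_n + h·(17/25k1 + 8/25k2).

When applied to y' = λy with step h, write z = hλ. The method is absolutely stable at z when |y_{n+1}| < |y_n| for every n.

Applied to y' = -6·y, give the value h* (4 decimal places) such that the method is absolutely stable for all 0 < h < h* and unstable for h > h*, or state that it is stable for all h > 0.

(-6.2500,0); λ=-6 ⇒ h* = (25/4)/6 = 1.0417.

Test eqn y'=λy, z=hλ:
  k1=λy_n ⇒ h·k1=z·y_n;  k2=λ(1+1/2z)y_n ⇒ h·k2=z(1+1/2z)y_n
  y_{n+1}/y_n = 1 + 17/25z + 8/25z(1+1/2z) = 1 + z + 4/25z²
  Hence R(z) = 1 + z + 4/25z².

Solve |R(x)|<1 on ℝ⁻.
x=-0.41: |R|=0.6169
R=1: x+4/25x²=0 ⇒ x=−25/4=-6.2500; min R=1−1/(4·4/25)=-0.5625>−1
Confirm numerically:
  x=-6.211: |R|=0.96124 <1
  x=-6.069: |R|=0.82424 <1
  x=-2.847: |R|=0.55013 <1
  x=-6.500: |R|=1.26000 >1
  x=-6.497: |R|=1.25676 >1
  x=-6.389: |R|=1.14209 >1
Stable set (-6.2500, 0).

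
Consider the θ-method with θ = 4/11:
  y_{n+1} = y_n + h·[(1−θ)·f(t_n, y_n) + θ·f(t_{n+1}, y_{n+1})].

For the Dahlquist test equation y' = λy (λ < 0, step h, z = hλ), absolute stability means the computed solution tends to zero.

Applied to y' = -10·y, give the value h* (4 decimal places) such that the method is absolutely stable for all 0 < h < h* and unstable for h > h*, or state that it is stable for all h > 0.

Set f=λy, z=hλ:
  y_{n+1} = y_n + z·[7/11·y_n + 4/11·y_{n+1}] ⇒ (1 − 4/11z)y_{n+1} = (1 + 7/11z)y_n
  so R(z) = (1 + 7/11z)/(1 − 4/11z).

Find x<0 with |R(x)|<1.
x=-0.85: |R|=0.3507
R=−1: 1+7/11x = −1+4/11x ⇒ -3/11x=2 ⇒ x=2/(-3/11)=-7.3333
Confirm numerically:
  x=-6.735: |R|=0.95269 <1
  x=-6.681: |R|=0.94812 <1
  x=-5.839: |R|=0.86951 <1
  x=-4.529: |R|=0.71105 <1
  x=-7.803: |R|=1.03338 >1
  x=-7.636: |R|=1.02186 >1
Stable set (-7.3333, 0).

(-7.3333,0); λ=-10 ⇒ h* = (22/3)/10 = 0.7333.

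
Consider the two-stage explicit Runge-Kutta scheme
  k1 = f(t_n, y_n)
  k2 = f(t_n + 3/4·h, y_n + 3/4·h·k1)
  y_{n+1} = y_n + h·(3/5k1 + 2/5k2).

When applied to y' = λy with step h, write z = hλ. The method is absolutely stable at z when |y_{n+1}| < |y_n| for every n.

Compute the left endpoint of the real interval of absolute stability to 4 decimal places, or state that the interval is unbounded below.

On y'=λy, z=hλ:
  k1=λy_n ⇒ h·k1=z·y_n;  k2=λ(1+3/4z)y_n ⇒ h·k2=z(1+3/4z)y_n
  y_{n+1}/y_n = 1 + 3/5z + 2/5z(1+3/4z) = 1 + z + 3/10z²
  so R(z) = 1 + z + 3/10z².

Need |R(x)|<1, x<0.
x=-0.64: |R|=0.4829
R=1: x+3/10x²=0 ⇒ x=−10/3=-3.3333; min R=1−1/(4·3/10)=0.1667>−1
Confirm numerically:
  x=-3.236: |R|=0.90551 <1
  x=-3.052: |R|=0.74241 <1
  x=-2.316: |R|=0.29316 <1
  x=-2.241: |R|=0.26562 <1
  x=-3.718: |R|=1.42906 >1
  x=-3.641: |R|=1.33606 >1
  x=-3.413: |R|=1.08157 >1
So |R|<1 on (-3.3333, 0).

left endpoint -3.3333.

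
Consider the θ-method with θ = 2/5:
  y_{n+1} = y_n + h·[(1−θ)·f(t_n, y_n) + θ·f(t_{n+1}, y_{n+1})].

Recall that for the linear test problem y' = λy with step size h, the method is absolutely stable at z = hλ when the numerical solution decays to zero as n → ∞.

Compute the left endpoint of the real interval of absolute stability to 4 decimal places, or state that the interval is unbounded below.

z* = -10.0000.

With y'=λy (z=hλ):
  y_{n+1} = y_n + z·[3/5·y_n + 2/5·y_{n+1}] ⇒ (1 − 2/5z)y_{n+1} = (1 + 3/5z)y_n
  R(z) = (1 + 3/5z)/(1 − 2/5z).

Need |R(x)|<1, x<0.
x=-1.22: |R|=0.1801
R=−1: 1+3/5x = −1+2/5x ⇒ -1/5x=2 ⇒ x=2/(-1/5)=-10.0000
Confirm numerically:
  x=-7.432: |R|=0.87072 <1
  x=-7.289: |R|=0.86153 <1
  x=-6.675: |R|=0.81880 <1
  x=-4.036: |R|=0.54376 <1
  x=-10.535: |R|=1.02052 >1
  x=-10.512: |R|=1.01967 >1
  x=-10.123: |R|=1.00487 >1
Stable set (-10.0000, 0).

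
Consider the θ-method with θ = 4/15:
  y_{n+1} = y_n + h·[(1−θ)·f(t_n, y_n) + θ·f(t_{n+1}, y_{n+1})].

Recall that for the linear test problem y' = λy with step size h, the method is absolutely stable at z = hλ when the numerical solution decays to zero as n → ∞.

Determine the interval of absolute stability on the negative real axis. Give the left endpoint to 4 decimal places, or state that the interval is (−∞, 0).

With y'=λy (z=hλ):
  y_{n+1} = y_n + z·[11/15·y_n + 4/15·y_{n+1}] ⇒ (1 − 4/15z)y_{n+1} = (1 + 11/15z)y_n
  R(z) = (1 + 11/15z)/(1 − 4/15z).

Solve |R(x)|<1 on ℝ⁻.
x=-1.26: |R|=0.0569
R=−1: 1+11/15x = −1+4/15x ⇒ -7/15x=2 ⇒ x=2/(-7/15)=-4.2857
Confirm numerically:
  x=-4.184: |R|=0.97756 <1
  x=-3.467: |R|=0.80148 <1
  x=-2.979: |R|=0.66016 <1
  x=-4.844: |R|=1.11368 >1
  x=-4.578: |R|=1.06142 >1
Stable set (-4.2857, 0).

z∈(-4.2857,0).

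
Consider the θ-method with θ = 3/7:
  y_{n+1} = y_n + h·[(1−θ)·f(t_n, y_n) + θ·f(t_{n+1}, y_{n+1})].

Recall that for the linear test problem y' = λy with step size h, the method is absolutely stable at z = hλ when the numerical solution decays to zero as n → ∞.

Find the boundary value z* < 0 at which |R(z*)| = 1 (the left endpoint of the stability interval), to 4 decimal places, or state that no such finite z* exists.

Test eqn y'=λy, z=hλ:
  y_{n+1} = y_n + z·[4/7·y_n + 3/7·y_{n+1}] ⇒ (1 − 3/7z)y_{n+1} = (1 + 4/7z)y_n
  ⇒ R(z) = (1 + 4/7z)/(1 − 3/7z).

Need |R(x)|<1, x<0.
x=-0.69: |R|=0.4675
R=−1: 1+4/7x = −1+3/7x ⇒ -1/7x=2 ⇒ x=2/(-1/7)=-14.0000
Confirm numerically:
  x=-13.500: |R|=0.98947 <1
  x=-10.156: |R|=0.89741 <1
  x=-6.657: |R|=0.72774 <1
  x=-14.478: |R|=1.00948 >1
  x=-14.279: |R|=1.00560 >1
  x=-14.212: |R|=1.00427 >1
Interval (-14.0000, 0).

z* = -14.0000.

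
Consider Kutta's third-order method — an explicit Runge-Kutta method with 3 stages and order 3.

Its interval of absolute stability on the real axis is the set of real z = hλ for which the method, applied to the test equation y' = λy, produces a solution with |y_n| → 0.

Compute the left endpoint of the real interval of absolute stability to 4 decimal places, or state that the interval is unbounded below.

z* = -2.5127.

With y'=λy (z=hλ):
  order 3, 3-stage ⇒ R(z)=1+z+z^2/2+z^3/6
  (e.g. R(-1.32)=0.16787, |R|=0.16787)

Find x<0 with |R(x)|<1.
x=-1.32: |R|=0.1679
|R(-2.88)|=1.7141 |R(-2.64)|=1.2218 |R(-0.52)|=0.5918
Bisect:
  x_lo=-3.0549 |R|=2.1403  x_hi=-0.2442 |R|=0.7832
  mid=-1.64955 |R|=0.03712 →hi
  mid=-2.35222 |R|=0.75487 →hi
  mid=-2.70356 |R|=1.34243 →lo
  mid=-2.52789 |R|=1.02507 →lo
  mid=-2.44006 |R|=0.88442 →hi
  mid=-2.48397 |R|=0.95331 →hi
  mid=-2.50593 |R|=0.98883 →hi
  mid=-2.51691 |R|=1.00686 →lo
  mid=-2.51142 |R|=0.99782 →hi
  ...
  [-2.51279,-2.51262] ⇒ x*=-2.5127
Stable set (-2.5127, 0).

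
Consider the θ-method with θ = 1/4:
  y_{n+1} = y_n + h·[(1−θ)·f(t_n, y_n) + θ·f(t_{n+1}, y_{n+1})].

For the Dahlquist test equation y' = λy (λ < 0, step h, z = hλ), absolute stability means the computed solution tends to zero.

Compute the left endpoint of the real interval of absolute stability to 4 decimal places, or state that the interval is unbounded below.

left endpoint -4.0000.

On y'=λy, z=hλ:
  y_{n+1} = y_n + z·[3/4·y_n + 1/4·y_{n+1}] ⇒ (1 − 1/4z)y_{n+1} = (1 + 3/4z)y_n
  R(z) = (1 + 3/4z)/(1 − 1/4z).

Find x<0 with |R(x)|<1.
x=-0.7: |R|=0.4043
R=−1: 1+3/4x = −1+1/4x ⇒ -1/2x=2 ⇒ x=2/(-1/2)=-4.0000
Confirm numerically:
  x=-3.748: |R|=0.93495 <1
  x=-3.296: |R|=0.80702 <1
  x=-2.737: |R|=0.62506 <1
  x=-2.082: |R|=0.36929 <1
  x=-4.547: |R|=1.12800 >1
  x=-4.261: |R|=1.06319 >1
  x=-4.100: |R|=1.02469 >1
Interval (-4.0000, 0).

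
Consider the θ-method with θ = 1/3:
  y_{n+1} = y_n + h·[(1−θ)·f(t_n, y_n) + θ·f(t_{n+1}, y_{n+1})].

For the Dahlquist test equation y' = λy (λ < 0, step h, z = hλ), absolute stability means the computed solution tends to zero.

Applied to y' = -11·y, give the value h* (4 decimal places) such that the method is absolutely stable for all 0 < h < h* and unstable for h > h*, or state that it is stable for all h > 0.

(-6.0000,0); λ=-11 ⇒ h* = (6)/11 = 0.5455.

Set f=λy, z=hλ:
  y_{n+1} = y_n + z·[2/3·y_n + 1/3·y_{n+1}] ⇒ (1 − 1/3z)y_{n+1} = (1 + 2/3z)y_n
  Hence R(z) = (1 + 2/3z)/(1 − 1/3z).

Solve |R(x)|<1 on ℝ⁻.
x=-1.54: |R|=0.0176
R=−1: 1+2/3x = −1+1/3x ⇒ -1/3x=2 ⇒ x=2/(-1/3)=-6.0000
Confirm numerically:
  x=-4.353: |R|=0.77601 <1
  x=-4.199: |R|=0.74983 <1
  x=-2.438: |R|=0.34498 <1
  x=-2.433: |R|=0.34346 <1
  x=-6.276: |R|=1.02975 >1
  x=-6.039: |R|=1.00431 >1
Interval (-6.0000, 0).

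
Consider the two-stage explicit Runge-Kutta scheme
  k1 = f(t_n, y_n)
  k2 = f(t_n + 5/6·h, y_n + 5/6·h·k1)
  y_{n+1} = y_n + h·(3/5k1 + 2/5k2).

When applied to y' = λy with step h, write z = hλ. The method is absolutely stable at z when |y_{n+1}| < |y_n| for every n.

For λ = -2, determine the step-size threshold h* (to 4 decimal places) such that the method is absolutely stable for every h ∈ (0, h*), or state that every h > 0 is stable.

Set f=λy, z=hλ:
  k1=λy_n ⇒ h·k1=z·y_n;  k2=λ(1+5/6z)y_n ⇒ h·k2=z(1+5/6z)y_n
  y_{n+1}/y_n = 1 + 3/5z + 2/5z(1+5/6z) = 1 + z + 1/3z²
  so R(z) = 1 + z + 1/3z².

Find x<0 with |R(x)|<1.
x=-1.26: |R|=0.2692
R=1: x+1/3x²=0 ⇒ x=−3=-3.0000; min R=1−1/(4·1/3)=0.2500>−1
Confirm numerically:
  x=-2.967: |R|=0.96736 <1
  x=-1.878: |R|=0.29763 <1
  x=-1.757: |R|=0.27202 <1
  x=-1.353: |R|=0.25720 <1
  x=-3.483: |R|=1.56076 >1
  x=-3.421: |R|=1.48008 >1
  x=-3.124: |R|=1.12913 >1
Stable set (-3.0000, 0).

(-3.0000,0); λ=-2 ⇒ h* = (3)/2 = 1.5000.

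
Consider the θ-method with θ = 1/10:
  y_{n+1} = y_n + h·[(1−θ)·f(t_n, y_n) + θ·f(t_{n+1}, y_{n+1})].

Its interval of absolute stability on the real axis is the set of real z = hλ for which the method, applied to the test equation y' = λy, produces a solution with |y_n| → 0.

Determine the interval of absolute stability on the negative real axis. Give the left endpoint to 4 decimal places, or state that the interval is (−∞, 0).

Test eqn y'=λy, z=hλ:
  y_{n+1} = y_n + z·[9/10·y_n + 1/10·y_{n+1}] ⇒ (1 − 1/10z)y_{n+1} = (1 + 9/10z)y_n
  Hence R(z) = (1 + 9/10z)/(1 − 1/10z).

Find x<0 with |R(x)|<1.
x=-0.61: |R|=0.4251
R=−1: 1+9/10x = −1+1/10x ⇒ -4/5x=2 ⇒ x=2/(-4/5)=-2.5000
Confirm numerically:
  x=-2.267: |R|=0.84805 <1
  x=-2.235: |R|=0.82673 <1
  x=-1.384: |R|=0.21574 <1
  x=-2.816: |R|=1.19725 >1
  x=-2.755: |R|=1.15994 >1
  x=-2.638: |R|=1.08736 >1
Interval (-2.5000, 0).

(-2.5000, 0).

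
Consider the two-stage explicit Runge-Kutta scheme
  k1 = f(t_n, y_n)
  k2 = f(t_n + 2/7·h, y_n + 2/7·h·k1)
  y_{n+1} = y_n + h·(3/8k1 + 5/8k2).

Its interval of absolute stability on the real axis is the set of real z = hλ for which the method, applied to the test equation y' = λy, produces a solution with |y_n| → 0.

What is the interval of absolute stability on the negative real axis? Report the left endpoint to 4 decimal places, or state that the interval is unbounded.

z∈(-5.6000,0).

Test eqn y'=λy, z=hλ:
  k1=λy_n ⇒ h·k1=z·y_n;  k2=λ(1+2/7z)y_n ⇒ h·k2=z(1+2/7z)y_n
  y_{n+1}/y_n = 1 + 3/8z + 5/8z(1+2/7z) = 1 + z + 5/28z²
  so R(z) = 1 + z + 5/28z².

Find x<0 with |R(x)|<1.
x=-1.66: |R|=0.1679
R=1: x+5/28x²=0 ⇒ x=−28/5=-5.6000; min R=1−1/(4·5/28)=-0.4000>−1
Confirm numerically:
  x=-5.231: |R|=0.65531 <1
  x=-3.060: |R|=0.38793 <1
  x=-2.664: |R|=0.39670 <1
  x=-6.041: |R|=1.47573 >1
  x=-5.807: |R|=1.21465 >1
  x=-5.707: |R|=1.10904 >1
Interval (-5.6000, 0).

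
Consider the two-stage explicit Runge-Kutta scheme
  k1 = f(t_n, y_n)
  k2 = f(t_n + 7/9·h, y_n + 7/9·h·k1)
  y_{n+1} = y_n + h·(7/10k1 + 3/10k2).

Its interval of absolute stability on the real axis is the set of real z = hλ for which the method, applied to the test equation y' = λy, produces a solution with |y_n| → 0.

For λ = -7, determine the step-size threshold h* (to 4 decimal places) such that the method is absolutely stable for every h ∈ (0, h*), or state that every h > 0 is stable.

(-4.2857,0); λ=-7 ⇒ h* = (30/7)/7 = 0.6122.

Set f=λy, z=hλ:
  k1=λy_n ⇒ h·k1=z·y_n;  k2=λ(1+7/9z)y_n ⇒ h·k2=z(1+7/9z)y_n
  y_{n+1}/y_n = 1 + 7/10z + 3/10z(1+7/9z) = 1 + z + 7/30z²
  R(z) = 1 + z + 7/30z².

Find x<0 with |R(x)|<1.
x=-0.69: |R|=0.4211
R=1: x+7/30x²=0 ⇒ x=−30/7=-4.2857; min R=1−1/(4·7/30)=-0.0714>−1
Confirm numerically:
  x=-3.555: |R|=0.39387 <1
  x=-3.166: |R|=0.17283 <1
  x=-2.536: |R|=0.03536 <1
  x=-4.399: |R|=1.11628 >1
  x=-4.307: |R|=1.02139 >1
Interval (-4.2857, 0).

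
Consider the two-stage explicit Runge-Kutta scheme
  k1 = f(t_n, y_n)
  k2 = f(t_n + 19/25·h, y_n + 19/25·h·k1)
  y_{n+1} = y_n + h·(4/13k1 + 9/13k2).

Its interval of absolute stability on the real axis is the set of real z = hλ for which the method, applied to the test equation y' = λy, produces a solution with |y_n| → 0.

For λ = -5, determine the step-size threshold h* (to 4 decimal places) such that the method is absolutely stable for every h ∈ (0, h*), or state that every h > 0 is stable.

(-1.9006,0); λ=-5 ⇒ h* = (325/171)/5 = 0.3801.

On y'=λy, z=hλ:
  k1=λy_n ⇒ h·k1=z·y_n;  k2=λ(1+19/25z)y_n ⇒ h·k2=z(1+19/25z)y_n
  y_{n+1}/y_n = 1 + 4/13z + 9/13z(1+19/25z) = 1 + z + 171/325z²
  R(z) = 1 + z + 171/325z².

Find x<0 with |R(x)|<1.
x=-1.51: |R|=0.6897
R=1: x+171/325x²=0 ⇒ x=−325/171=-1.9006; min R=1−1/(4·171/325)=0.5249>−1
Confirm numerically:
  x=-1.848: |R|=0.94887 <1
  x=-1.367: |R|=0.61622 <1
  x=-1.164: |R|=0.54888 <1
  x=-2.293: |R|=1.47344 >1
  x=-2.090: |R|=1.20829 >1
  x=-2.068: |R|=1.18216 >1
Interval (-1.9006, 0).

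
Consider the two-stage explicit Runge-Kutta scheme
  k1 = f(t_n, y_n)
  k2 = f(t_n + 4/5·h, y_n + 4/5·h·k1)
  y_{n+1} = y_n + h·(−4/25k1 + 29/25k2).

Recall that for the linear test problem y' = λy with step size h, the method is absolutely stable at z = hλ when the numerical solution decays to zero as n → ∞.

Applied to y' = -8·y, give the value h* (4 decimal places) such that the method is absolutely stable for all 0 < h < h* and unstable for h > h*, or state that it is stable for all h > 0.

(-1.0776,0); λ=-8 ⇒ h* = (125/116)/8 = 0.1347.

Test eqn y'=λy, z=hλ:
  k1=λy_n ⇒ h·k1=z·y_n;  k2=λ(1+4/5z)y_n ⇒ h·k2=z(1+4/5z)y_n
  y_{n+1}/y_n = 1 − 4/25z + 29/25z(1+4/5z) = 1 + z + 116/125z²
  ⇒ R(z) = 1 + z + 116/125z².

Find x<0 with |R(x)|<1.
x=-1.04: |R|=0.9637
R=1: x+116/125x²=0 ⇒ x=−125/116=-1.0776; min R=1−1/(4·116/125)=0.7306>−1
Confirm numerically:
  x=-0.954: |R|=0.89059 <1
  x=-0.821: |R|=0.80451 <1
  x=-0.738: |R|=0.76743 <1
  x=-0.559: |R|=0.73098 <1
  x=-1.629: |R|=1.83358 >1
  x=-1.545: |R|=1.67016 >1
  x=-1.174: |R|=1.10504 >1
So |R|<1 on (-1.0776, 0).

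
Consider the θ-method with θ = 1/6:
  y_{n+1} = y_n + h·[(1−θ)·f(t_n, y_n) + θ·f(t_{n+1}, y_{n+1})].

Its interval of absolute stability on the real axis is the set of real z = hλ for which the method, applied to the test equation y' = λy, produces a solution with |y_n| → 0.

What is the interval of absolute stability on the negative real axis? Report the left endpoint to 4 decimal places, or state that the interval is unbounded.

z∈(-3.0000,0).

On y'=λy, z=hλ:
  y_{n+1} = y_n + z·[5/6·y_n + 1/6·y_{n+1}] ⇒ (1 − 1/6z)y_{n+1} = (1 + 5/6z)y_n
  Hence R(z) = (1 + 5/6z)/(1 − 1/6z).

Solve |R(x)|<1 on ℝ⁻.
x=-1.42: |R|=0.1482
R=−1: 1+5/6x = −1+1/6x ⇒ -2/3x=2 ⇒ x=2/(-2/3)=-3.0000
Confirm numerically:
  x=-2.394: |R|=0.71122 <1
  x=-2.262: |R|=0.64270 <1
  x=-2.143: |R|=0.57902 <1
  x=-1.468: |R|=0.17943 <1
  x=-3.519: |R|=1.21809 >1
  x=-3.491: |R|=1.20693 >1
  x=-3.076: |R|=1.03349 >1
Interval (-3.0000, 0).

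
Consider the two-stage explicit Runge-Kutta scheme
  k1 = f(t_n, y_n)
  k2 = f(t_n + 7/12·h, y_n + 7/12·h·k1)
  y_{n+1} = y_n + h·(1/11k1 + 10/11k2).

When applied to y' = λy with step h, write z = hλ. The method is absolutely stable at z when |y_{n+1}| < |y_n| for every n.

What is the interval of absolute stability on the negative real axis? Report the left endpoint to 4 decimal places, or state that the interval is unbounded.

z∈(-1.8857,0).

Test eqn y'=λy, z=hλ:
  k1=λy_n ⇒ h·k1=z·y_n;  k2=λ(1+7/12z)y_n ⇒ h·k2=z(1+7/12z)y_n
  y_{n+1}/y_n = 1 + 1/11z + 10/11z(1+7/12z) = 1 + z + 35/66z²
  Hence R(z) = 1 + z + 35/66z².

Find x<0 with |R(x)|<1.
x=-1.06: |R|=0.5358
R=1: x+35/66x²=0 ⇒ x=−66/35=-1.8857; min R=1−1/(4·35/66)=0.5286>−1
Confirm numerically:
  x=-1.319: |R|=0.60360 <1
  x=-1.301: |R|=0.59659 <1
  x=-1.153: |R|=0.55199 <1
  x=-1.099: |R|=0.54150 <1
  x=-2.449: |R|=1.73155 >1
  x=-2.278: |R|=1.47389 >1
  x=-2.215: |R|=1.38679 >1
Interval (-1.8857, 0).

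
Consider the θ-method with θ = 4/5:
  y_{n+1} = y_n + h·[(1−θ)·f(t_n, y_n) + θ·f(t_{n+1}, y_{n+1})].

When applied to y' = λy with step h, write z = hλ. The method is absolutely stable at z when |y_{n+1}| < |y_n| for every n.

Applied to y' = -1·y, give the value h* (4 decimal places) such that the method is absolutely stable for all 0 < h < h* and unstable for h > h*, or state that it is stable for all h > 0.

On y'=λy, z=hλ:
  y_{n+1} = y_n + z·[1/5·y_n + 4/5·y_{n+1}] ⇒ (1 − 4/5z)y_{n+1} = (1 + 1/5z)y_n
  Hence R(z) = (1 + 1/5z)/(1 − 4/5z).

Need |R(x)|<1, x<0.
x=-1.03: |R|=0.4353
x=-2: |R|=0.2308
x=-10: |R|=0.1111
x=-100: |R|=0.2346
θ=4/5≥1/2 ⇒ |1+1/5x|<|1−4/5x| ∀x<0 ⇒ interval (−∞,0).

interval (−∞, 0). Any h>0 works for λ=-1.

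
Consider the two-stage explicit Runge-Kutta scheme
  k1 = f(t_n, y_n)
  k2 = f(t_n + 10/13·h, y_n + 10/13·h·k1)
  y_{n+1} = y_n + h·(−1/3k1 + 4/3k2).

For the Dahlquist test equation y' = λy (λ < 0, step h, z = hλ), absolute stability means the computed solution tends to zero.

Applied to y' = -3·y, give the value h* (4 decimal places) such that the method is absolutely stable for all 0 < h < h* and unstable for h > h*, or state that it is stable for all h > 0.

On y'=λy, z=hλ:
  k1=λy_n ⇒ h·k1=z·y_n;  k2=λ(1+10/13z)y_n ⇒ h·k2=z(1+10/13z)y_n
  y_{n+1}/y_n = 1 − 1/3z + 4/3z(1+10/13z) = 1 + z + 40/39z²
  R(z) = 1 + z + 40/39z².

Need |R(x)|<1, x<0.
x=-1.25: |R|=1.3526
R=1: x+40/39x²=0 ⇒ x=−39/40=-0.9750; min R=1−1/(4·40/39)=0.7562>−1
Confirm numerically:
  x=-0.682: |R|=0.79505 <1
  x=-0.651: |R|=0.78367 <1
  x=-0.563: |R|=0.76210 <1
  x=-1.271: |R|=1.38586 >1
  x=-1.144: |R|=1.19829 >1
  x=-1.115: |R|=1.16010 >1
Stable set (-0.9750, 0).

(-0.9750,0); λ=-3 ⇒ h* = (39/40)/3 = 0.3250.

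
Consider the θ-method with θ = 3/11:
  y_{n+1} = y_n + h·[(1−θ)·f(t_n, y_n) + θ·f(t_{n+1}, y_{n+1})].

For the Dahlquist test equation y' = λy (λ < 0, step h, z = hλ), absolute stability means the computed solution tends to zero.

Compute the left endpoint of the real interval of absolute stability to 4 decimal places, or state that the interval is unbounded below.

With y'=λy (z=hλ):
  y_{n+1} = y_n + z·[8/11·y_n + 3/11·y_{n+1}] ⇒ (1 − 3/11z)y_{n+1} = (1 + 8/11z)y_n
  so R(z) = (1 + 8/11z)/(1 − 3/11z).

Need |R(x)|<1, x<0.
x=-0.79: |R|=0.3500
R=−1: 1+8/11x = −1+3/11x ⇒ -5/11x=2 ⇒ x=2/(-5/11)=-4.4000
Confirm numerically:
  x=-3.878: |R|=0.88469 <1
  x=-3.377: |R|=0.75794 <1
  x=-3.257: |R|=0.72486 <1
  x=-2.555: |R|=0.50576 <1
  x=-4.851: |R|=1.08825 >1
  x=-4.764: |R|=1.07196 >1
  x=-4.528: |R|=1.02603 >1
Interval (-4.4000, 0).

left endpoint -4.4000.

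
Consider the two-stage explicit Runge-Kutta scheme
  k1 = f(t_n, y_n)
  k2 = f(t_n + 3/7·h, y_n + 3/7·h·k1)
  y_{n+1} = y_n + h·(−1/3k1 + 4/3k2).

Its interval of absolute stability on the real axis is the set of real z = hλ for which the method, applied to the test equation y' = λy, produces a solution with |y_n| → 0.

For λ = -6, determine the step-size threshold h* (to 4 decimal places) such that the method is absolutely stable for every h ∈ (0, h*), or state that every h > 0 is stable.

Test eqn y'=λy, z=hλ:
  k1=λy_n ⇒ h·k1=z·y_n;  k2=λ(1+3/7z)y_n ⇒ h·k2=z(1+3/7z)y_n
  y_{n+1}/y_n = 1 − 1/3z + 4/3z(1+3/7z) = 1 + z + 4/7z²
  Hence R(z) = 1 + z + 4/7z².

Solve |R(x)|<1 on ℝ⁻.
x=-0.3: |R|=0.7514
R=1: x+4/7x²=0 ⇒ x=−7/4=-1.7500; min R=1−1/(4·4/7)=0.5625>−1
Confirm numerically:
  x=-1.707: |R|=0.95806 <1
  x=-0.834: |R|=0.56346 <1
  x=-0.825: |R|=0.56393 <1
  x=-2.309: |R|=1.73756 >1
  x=-2.126: |R|=1.45679 >1
  x=-1.845: |R|=1.10016 >1
So |R|<1 on (-1.7500, 0).

(-1.7500,0); λ=-6 ⇒ h* = (7/4)/6 = 0.2917.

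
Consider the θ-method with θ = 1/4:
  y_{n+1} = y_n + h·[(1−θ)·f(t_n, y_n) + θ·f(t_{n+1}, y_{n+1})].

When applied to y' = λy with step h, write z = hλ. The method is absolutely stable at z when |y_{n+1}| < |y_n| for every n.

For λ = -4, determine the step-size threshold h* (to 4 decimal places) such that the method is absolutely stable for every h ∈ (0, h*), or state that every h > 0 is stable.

(-4.0000,0); λ=-4 ⇒ h* = (4)/4 = 1.0000.

Set f=λy, z=hλ:
  y_{n+1} = y_n + z·[3/4·y_n + 1/4·y_{n+1}] ⇒ (1 − 1/4z)y_{n+1} = (1 + 3/4z)y_n
  Hence R(z) = (1 + 3/4z)/(1 − 1/4z).

Find x<0 with |R(x)|<1.
x=-1.29: |R|=0.0246
R=−1: 1+3/4x = −1+1/4x ⇒ -1/2x=2 ⇒ x=2/(-1/2)=-4.0000
Confirm numerically:
  x=-3.725: |R|=0.92880 <1
  x=-3.472: |R|=0.85867 <1
  x=-2.283: |R|=0.45345 <1
  x=-4.374: |R|=1.08932 >1
  x=-4.271: |R|=1.06553 >1
  x=-4.232: |R|=1.05637 >1
Stable set (-4.0000, 0).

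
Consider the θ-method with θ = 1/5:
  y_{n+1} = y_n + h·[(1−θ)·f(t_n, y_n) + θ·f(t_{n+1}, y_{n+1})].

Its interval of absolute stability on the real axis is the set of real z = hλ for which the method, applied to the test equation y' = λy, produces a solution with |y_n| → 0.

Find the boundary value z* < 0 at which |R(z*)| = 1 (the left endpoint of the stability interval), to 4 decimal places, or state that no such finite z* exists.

Test eqn y'=λy, z=hλ:
  y_{n+1} = y_n + z·[4/5·y_n + 1/5·y_{n+1}] ⇒ (1 − 1/5z)y_{n+1} = (1 + 4/5z)y_n
  Hence R(z) = (1 + 4/5z)/(1 − 1/5z).

Find x<0 with |R(x)|<1.
x=-0.62: |R|=0.4484
R=−1: 1+4/5x = −1+1/5x ⇒ -3/5x=2 ⇒ x=2/(-3/5)=-3.3333
Confirm numerically:
  x=-2.453: |R|=0.64565 <1
  x=-2.301: |R|=0.57581 <1
  x=-2.283: |R|=0.56735 <1
  x=-1.834: |R|=0.34182 <1
  x=-3.875: |R|=1.18310 >1
  x=-3.382: |R|=1.01742 >1
So |R|<1 on (-3.3333, 0).

z* = -3.3333.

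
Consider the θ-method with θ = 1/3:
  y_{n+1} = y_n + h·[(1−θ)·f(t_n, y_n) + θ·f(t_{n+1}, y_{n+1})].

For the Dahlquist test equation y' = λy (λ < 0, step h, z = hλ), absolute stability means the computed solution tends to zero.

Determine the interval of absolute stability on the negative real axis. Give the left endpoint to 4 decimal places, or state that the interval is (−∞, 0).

Test eqn y'=λy, z=hλ:
  y_{n+1} = y_n + z·[2/3·y_n + 1/3·y_{n+1}] ⇒ (1 − 1/3z)y_{n+1} = (1 + 2/3z)y_n
  Hence R(z) = (1 + 2/3z)/(1 − 1/3z).

Solve |R(x)|<1 on ℝ⁻.
x=-0.93: |R|=0.2901
R=−1: 1+2/3x = −1+1/3x ⇒ -1/3x=2 ⇒ x=2/(-1/3)=-6.0000
Confirm numerically:
  x=-5.417: |R|=0.93074 <1
  x=-4.374: |R|=0.77950 <1
  x=-2.431: |R|=0.34285 <1
  x=-6.436: |R|=1.04621 >1
  x=-6.392: |R|=1.04174 >1
  x=-6.165: |R|=1.01800 >1
So |R|<1 on (-6.0000, 0).

(-6.0000, 0).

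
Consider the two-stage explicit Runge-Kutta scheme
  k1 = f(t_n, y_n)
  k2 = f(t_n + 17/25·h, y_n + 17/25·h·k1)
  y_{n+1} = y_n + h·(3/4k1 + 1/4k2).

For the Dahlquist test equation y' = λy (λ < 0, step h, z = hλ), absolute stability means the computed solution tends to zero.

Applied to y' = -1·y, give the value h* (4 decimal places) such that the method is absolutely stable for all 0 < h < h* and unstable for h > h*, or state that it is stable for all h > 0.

(-5.8824,0); λ=-1 ⇒ h* = (100/17)/1 = 5.8824.

Set f=λy, z=hλ:
  k1=λy_n ⇒ h·k1=z·y_n;  k2=λ(1+17/25z)y_n ⇒ h·k2=z(1+17/25z)y_n
  y_{n+1}/y_n = 1 + 3/4z + 1/4z(1+17/25z) = 1 + z + 17/100z²
  Hence R(z) = 1 + z + 17/100z².

Need |R(x)|<1, x<0.
x=-1.45: |R|=0.0926
R=1: x+17/100x²=0 ⇒ x=−100/17=-5.8824; min R=1−1/(4·17/100)=-0.4706>−1
Confirm numerically:
  x=-5.730: |R|=0.85159 <1
  x=-4.399: |R|=0.10930 <1
  x=-3.600: |R|=0.39680 <1
  x=-2.958: |R|=0.47054 <1
  x=-6.141: |R|=1.27002 >1
  x=-6.040: |R|=1.16187 >1
  x=-5.989: |R|=1.10858 >1
Interval (-5.8824, 0).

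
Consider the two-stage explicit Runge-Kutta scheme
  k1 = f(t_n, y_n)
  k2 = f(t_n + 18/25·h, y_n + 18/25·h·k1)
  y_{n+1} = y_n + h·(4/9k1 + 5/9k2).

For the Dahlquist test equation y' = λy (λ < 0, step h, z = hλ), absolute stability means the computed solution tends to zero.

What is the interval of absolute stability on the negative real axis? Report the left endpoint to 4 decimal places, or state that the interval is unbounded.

(-2.5000, 0).

Set f=λy, z=hλ:
  k1=λy_n ⇒ h·k1=z·y_n;  k2=λ(1+18/25z)y_n ⇒ h·k2=z(1+18/25z)y_n
  y_{n+1}/y_n = 1 + 4/9z + 5/9z(1+18/25z) = 1 + z + 2/5z²
  ⇒ R(z) = 1 + z + 2/5z².

Find x<0 with |R(x)|<1.
x=-0.33: |R|=0.7136
R=1: x+2/5x²=0 ⇒ x=−5/2=-2.5000; min R=1−1/(4·2/5)=0.3750>−1
Confirm numerically:
  x=-1.378: |R|=0.38155 <1
  x=-1.205: |R|=0.37581 <1
  x=-1.048: |R|=0.39132 <1
  x=-3.030: |R|=1.64236 >1
  x=-3.017: |R|=1.62392 >1
  x=-2.685: |R|=1.19869 >1
So |R|<1 on (-2.5000, 0).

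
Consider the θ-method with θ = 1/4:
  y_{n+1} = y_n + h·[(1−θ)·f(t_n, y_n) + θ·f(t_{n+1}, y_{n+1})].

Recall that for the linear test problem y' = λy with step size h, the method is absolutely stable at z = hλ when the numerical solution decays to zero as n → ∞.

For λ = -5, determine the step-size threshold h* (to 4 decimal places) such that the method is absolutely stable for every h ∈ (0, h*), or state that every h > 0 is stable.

(-4.0000,0); λ=-5 ⇒ h* = (4)/5 = 0.8000.

Set f=λy, z=hλ:
  y_{n+1} = y_n + z·[3/4·y_n + 1/4·y_{n+1}] ⇒ (1 − 1/4z)y_{n+1} = (1 + 3/4z)y_n
  so R(z) = (1 + 3/4z)/(1 − 1/4z).

Find x<0 with |R(x)|<1.
x=-0.47: |R|=0.5794
R=−1: 1+3/4x = −1+1/4x ⇒ -1/2x=2 ⇒ x=2/(-1/2)=-4.0000
Confirm numerically:
  x=-3.947: |R|=0.98666 <1
  x=-3.548: |R|=0.88023 <1
  x=-2.953: |R|=0.69884 <1
  x=-4.367: |R|=1.08773 >1
  x=-4.195: |R|=1.04759 >1
  x=-4.181: |R|=1.04425 >1
Stable set (-4.0000, 0).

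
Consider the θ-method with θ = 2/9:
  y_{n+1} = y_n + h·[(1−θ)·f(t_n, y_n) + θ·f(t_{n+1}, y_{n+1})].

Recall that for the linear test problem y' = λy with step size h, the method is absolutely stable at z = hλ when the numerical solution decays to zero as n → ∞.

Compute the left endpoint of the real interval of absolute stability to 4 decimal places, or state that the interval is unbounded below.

z* = -3.6000.

With y'=λy (z=hλ):
  y_{n+1} = y_n + z·[7/9·y_n + 2/9·y_{n+1}] ⇒ (1 − 2/9z)y_{n+1} = (1 + 7/9z)y_n
  so R(z) = (1 + 7/9z)/(1 − 2/9z).

Find x<0 with |R(x)|<1.
x=-0.75: |R|=0.3571
R=−1: 1+7/9x = −1+2/9x ⇒ -5/9x=2 ⇒ x=2/(-5/9)=-3.6000
Confirm numerically:
  x=-2.916: |R|=0.76942 <1
  x=-2.630: |R|=0.65989 <1
  x=-2.277: |R|=0.51195 <1
  x=-1.769: |R|=0.26982 <1
  x=-4.164: |R|=1.16274 >1
  x=-4.113: |R|=1.14890 >1
Interval (-3.6000, 0).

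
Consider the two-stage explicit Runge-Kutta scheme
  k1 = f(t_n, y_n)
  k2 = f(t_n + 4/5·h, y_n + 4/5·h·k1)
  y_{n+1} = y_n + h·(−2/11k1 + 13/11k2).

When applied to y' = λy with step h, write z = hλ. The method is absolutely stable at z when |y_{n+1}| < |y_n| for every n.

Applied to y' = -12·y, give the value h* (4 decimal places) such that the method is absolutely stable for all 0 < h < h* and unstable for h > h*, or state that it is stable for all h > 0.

(-1.0577,0); λ=-12 ⇒ h* = (55/52)/12 = 0.0881.

On y'=λy, z=hλ:
  k1=λy_n ⇒ h·k1=z·y_n;  k2=λ(1+4/5z)y_n ⇒ h·k2=z(1+4/5z)y_n
  y_{n+1}/y_n = 1 − 2/11z + 13/11z(1+4/5z) = 1 + z + 52/55z²
  ⇒ R(z) = 1 + z + 52/55z².

Boundary: |R(x)|=1, x<0.
x=-1.44: |R|=1.5205
R=1: x+52/55x²=0 ⇒ x=−55/52=-1.0577; min R=1−1/(4·52/55)=0.7356>−1
Confirm numerically:
  x=-0.988: |R|=0.93490 <1
  x=-0.947: |R|=0.90089 <1
  x=-0.863: |R|=0.84115 <1
  x=-1.478: |R|=1.58733 >1
  x=-1.257: |R|=1.23686 >1
Stable set (-1.0577, 0).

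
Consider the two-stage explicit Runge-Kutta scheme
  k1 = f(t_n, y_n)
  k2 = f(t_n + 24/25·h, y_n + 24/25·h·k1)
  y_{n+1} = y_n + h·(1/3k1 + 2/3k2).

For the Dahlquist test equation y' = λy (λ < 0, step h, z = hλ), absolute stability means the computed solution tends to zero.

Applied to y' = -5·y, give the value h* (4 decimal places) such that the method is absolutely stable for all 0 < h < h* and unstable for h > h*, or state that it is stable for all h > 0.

(-1.5625,0); λ=-5 ⇒ h* = (25/16)/5 = 0.3125.

With y'=λy (z=hλ):
  k1=λy_n ⇒ h·k1=z·y_n;  k2=λ(1+24/25z)y_n ⇒ h·k2=z(1+24/25z)y_n
  y_{n+1}/y_n = 1 + 1/3z + 2/3z(1+24/25z) = 1 + z + 16/25z²
  R(z) = 1 + z + 16/25z².

Solve |R(x)|<1 on ℝ⁻.
x=-1.64: |R|=1.0813
R=1: x+16/25x²=0 ⇒ x=−25/16=-1.5625; min R=1−1/(4·16/25)=0.6094>−1
Confirm numerically:
  x=-1.162: |R|=0.70216 <1
  x=-1.020: |R|=0.64586 <1
  x=-0.898: |R|=0.61810 <1
  x=-0.860: |R|=0.61334 <1
  x=-1.663: |R|=1.10696 >1
  x=-1.655: |R|=1.09798 >1
So |R|<1 on (-1.5625, 0).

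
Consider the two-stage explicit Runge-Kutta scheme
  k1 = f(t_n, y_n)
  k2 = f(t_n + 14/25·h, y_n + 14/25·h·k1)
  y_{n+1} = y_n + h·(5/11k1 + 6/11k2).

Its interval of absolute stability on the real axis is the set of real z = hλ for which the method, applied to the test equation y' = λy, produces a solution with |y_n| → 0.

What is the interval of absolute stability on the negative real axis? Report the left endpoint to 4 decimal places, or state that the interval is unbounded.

With y'=λy (z=hλ):
  k1=λy_n ⇒ h·k1=z·y_n;  k2=λ(1+14/25z)y_n ⇒ h·k2=z(1+14/25z)y_n
  y_{n+1}/y_n = 1 + 5/11z + 6/11z(1+14/25z) = 1 + z + 84/275z²
  R(z) = 1 + z + 84/275z².

Solve |R(x)|<1 on ℝ⁻.
x=-1.77: |R|=0.1870
R=1: x+84/275x²=0 ⇒ x=−275/84=-3.2738; min R=1−1/(4·84/275)=0.1815>−1
Confirm numerically:
  x=-2.225: |R|=0.28719 <1
  x=-1.810: |R|=0.19070 <1
  x=-1.691: |R|=0.18244 <1
  x=-3.519: |R|=1.26355 >1
  x=-3.506: |R|=1.24866 >1
  x=-3.477: |R|=1.21580 >1
Stable set (-3.2738, 0).

(-3.2738, 0).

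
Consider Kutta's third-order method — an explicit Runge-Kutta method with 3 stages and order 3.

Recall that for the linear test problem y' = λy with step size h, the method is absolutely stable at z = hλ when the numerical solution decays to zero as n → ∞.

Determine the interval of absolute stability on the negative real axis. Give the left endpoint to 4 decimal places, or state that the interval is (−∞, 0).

(-2.5127, 0).

On y'=λy, z=hλ:
  order 3, 3-stage ⇒ R(z)=1+z+z^2/2+z^3/6
  (e.g. R(-0.71)=0.48240, |R|=0.48240)

Need |R(x)|<1, x<0.
x=-0.71: |R|=0.4824
|R(-2.11)|=0.4496 |R(-0.77)|=0.4504 |R(-0.74)|=0.4663
Bisect:
  x_lo=-3.3404 |R|=2.9734  x_hi=-0.3393 |R|=0.7118
  mid=-1.83981 |R|=0.18529 →hi
  mid=-2.59009 |R|=1.13178 →lo
  mid=-2.21495 |R|=0.57305 →hi
  mid=-2.40252 |R|=0.82774 →hi
  mid=-2.49631 |R|=0.97318 →hi
  mid=-2.54320 |R|=1.05078 →lo
  mid=-2.51976 |R|=1.01156 →lo
  ...
  [-2.51279,-2.51261] ⇒ x*=-2.5127
Interval (-2.5127, 0).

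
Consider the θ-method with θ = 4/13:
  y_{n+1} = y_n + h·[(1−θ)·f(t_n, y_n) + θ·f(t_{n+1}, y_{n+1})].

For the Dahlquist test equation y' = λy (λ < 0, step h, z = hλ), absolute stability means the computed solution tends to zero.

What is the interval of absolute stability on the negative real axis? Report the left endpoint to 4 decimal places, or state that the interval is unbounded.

On y'=λy, z=hλ:
  y_{n+1} = y_n + z·[9/13·y_n + 4/13·y_{n+1}] ⇒ (1 − 4/13z)y_{n+1} = (1 + 9/13z)y_n
  so R(z) = (1 + 9/13z)/(1 − 4/13z).

Need |R(x)|<1, x<0.
x=-1.08: |R|=0.1894
R=−1: 1+9/13x = −1+4/13x ⇒ -5/13x=2 ⇒ x=2/(-5/13)=-5.2000
Confirm numerically:
  x=-4.909: |R|=0.95542 <1
  x=-4.076: |R|=0.80822 <1
  x=-2.842: |R|=0.51617 <1
  x=-2.413: |R|=0.38482 <1
  x=-5.304: |R|=1.01520 >1
  x=-5.300: |R|=1.01462 >1
  x=-5.223: |R|=1.00339 >1
Interval (-5.2000, 0).

z∈(-5.2000,0).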